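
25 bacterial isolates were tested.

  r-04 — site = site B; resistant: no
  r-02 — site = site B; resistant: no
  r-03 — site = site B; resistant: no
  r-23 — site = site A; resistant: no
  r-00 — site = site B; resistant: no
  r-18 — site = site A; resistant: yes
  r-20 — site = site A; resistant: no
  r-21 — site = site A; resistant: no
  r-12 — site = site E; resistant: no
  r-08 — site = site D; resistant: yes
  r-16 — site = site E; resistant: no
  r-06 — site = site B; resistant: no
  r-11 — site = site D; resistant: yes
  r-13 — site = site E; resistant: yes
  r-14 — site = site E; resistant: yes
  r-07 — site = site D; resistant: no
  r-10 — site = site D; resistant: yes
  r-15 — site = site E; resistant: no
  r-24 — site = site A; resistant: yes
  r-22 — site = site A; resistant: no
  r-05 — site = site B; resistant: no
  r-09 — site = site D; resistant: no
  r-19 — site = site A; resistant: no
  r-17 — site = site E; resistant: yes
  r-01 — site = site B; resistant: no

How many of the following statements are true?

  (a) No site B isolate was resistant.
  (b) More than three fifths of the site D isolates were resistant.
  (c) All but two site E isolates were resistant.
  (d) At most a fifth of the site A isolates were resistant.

1

(a) site B: |A| = 7, |A ∩ B| = 0; needs A ∩ B = ∅ (|A ∩ B| = 0) — true.
(b) site D: |A| = 5, |A ∩ B| = 3; needs |A ∩ B| / |A| > 3/5 — false.
(c) site E: |A| = 6, |A ∩ B| = 3; needs |A ∖ B| = 2 — false.
(d) site A: |A| = 7, |A ∩ B| = 2; needs |A ∩ B| / |A| ≤ 1/5 — false.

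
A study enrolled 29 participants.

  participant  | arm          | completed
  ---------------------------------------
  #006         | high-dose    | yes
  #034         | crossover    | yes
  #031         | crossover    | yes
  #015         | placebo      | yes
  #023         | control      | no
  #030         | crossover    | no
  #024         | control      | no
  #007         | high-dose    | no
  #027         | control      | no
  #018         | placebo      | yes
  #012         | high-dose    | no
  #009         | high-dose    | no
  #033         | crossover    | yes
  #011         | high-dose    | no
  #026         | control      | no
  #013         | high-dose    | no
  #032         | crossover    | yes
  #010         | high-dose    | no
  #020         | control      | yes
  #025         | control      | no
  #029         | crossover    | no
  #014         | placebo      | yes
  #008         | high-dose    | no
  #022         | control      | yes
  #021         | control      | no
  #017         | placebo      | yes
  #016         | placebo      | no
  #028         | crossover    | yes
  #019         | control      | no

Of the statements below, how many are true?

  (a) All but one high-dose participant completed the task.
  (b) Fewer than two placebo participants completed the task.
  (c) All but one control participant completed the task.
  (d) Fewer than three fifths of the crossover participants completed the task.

0

(a) high-dose: |A| = 8, |A ∩ B| = 1; needs |A ∖ B| = 1 — false.
(b) placebo: |A| = 5, |A ∩ B| = 4; needs |A ∩ B| < 2 — false.
(c) control: |A| = 9, |A ∩ B| = 2; needs |A ∖ B| = 1 — false.
(d) crossover: |A| = 7, |A ∩ B| = 5; needs |A ∩ B| / |A| < 3/5 — false.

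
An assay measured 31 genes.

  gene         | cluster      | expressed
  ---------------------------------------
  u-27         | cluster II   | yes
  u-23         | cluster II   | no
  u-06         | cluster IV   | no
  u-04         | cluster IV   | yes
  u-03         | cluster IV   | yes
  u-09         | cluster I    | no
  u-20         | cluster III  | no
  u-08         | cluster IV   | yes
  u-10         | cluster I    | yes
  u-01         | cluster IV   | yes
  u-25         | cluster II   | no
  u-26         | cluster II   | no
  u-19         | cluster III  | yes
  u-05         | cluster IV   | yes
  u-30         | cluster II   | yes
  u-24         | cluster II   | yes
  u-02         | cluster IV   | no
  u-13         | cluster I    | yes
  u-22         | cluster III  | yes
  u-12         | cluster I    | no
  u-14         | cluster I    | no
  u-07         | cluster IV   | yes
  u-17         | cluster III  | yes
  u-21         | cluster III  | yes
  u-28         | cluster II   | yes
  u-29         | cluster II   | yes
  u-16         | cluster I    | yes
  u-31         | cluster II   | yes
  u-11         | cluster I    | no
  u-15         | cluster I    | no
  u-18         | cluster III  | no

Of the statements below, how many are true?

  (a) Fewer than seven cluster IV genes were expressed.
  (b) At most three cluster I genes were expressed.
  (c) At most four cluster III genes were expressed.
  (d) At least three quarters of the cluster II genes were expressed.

3

(a) cluster IV: |A| = 8, |A ∩ B| = 6; needs |A ∩ B| < 7 — true.
(b) cluster I: |A| = 8, |A ∩ B| = 3; needs |A ∩ B| ≤ 3 — true.
(c) cluster III: |A| = 6, |A ∩ B| = 4; needs |A ∩ B| ≤ 4 — true.
(d) cluster II: |A| = 9, |A ∩ B| = 6; needs |A ∩ B| / |A| ≥ 3/4 — false.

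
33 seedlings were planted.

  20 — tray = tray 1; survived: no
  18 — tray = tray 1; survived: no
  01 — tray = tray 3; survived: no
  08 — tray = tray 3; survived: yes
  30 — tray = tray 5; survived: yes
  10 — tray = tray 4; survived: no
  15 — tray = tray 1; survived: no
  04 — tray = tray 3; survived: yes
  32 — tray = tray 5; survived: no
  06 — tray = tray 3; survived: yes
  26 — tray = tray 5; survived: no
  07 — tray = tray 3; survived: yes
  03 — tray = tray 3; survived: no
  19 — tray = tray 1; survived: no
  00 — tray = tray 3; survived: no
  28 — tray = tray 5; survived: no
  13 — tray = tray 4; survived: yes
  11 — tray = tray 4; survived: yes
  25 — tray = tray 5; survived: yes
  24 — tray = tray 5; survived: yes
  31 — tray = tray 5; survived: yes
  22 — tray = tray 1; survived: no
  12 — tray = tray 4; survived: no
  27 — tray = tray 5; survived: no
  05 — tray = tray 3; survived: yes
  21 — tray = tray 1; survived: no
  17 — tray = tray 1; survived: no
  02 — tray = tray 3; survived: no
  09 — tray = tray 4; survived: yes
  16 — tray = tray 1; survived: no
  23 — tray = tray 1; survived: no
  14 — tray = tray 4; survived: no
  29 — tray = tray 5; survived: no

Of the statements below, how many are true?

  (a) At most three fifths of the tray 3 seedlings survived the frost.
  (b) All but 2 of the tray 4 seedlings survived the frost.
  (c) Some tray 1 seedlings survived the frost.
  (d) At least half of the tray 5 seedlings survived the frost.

1

(a) tray 3: |A| = 9, |A ∩ B| = 5; needs |A ∩ B| / |A| ≤ 3/5 — true.
(b) tray 4: |A| = 6, |A ∩ B| = 3; needs |A ∖ B| = 2 — false.
(c) tray 1: |A| = 9, |A ∩ B| = 0; needs A ∩ B ≠ ∅ (|A ∩ B| ≥ 1) — false.
(d) tray 5: |A| = 9, |A ∩ B| = 4; needs |A ∩ B| ≥ |A ∖ B| — false.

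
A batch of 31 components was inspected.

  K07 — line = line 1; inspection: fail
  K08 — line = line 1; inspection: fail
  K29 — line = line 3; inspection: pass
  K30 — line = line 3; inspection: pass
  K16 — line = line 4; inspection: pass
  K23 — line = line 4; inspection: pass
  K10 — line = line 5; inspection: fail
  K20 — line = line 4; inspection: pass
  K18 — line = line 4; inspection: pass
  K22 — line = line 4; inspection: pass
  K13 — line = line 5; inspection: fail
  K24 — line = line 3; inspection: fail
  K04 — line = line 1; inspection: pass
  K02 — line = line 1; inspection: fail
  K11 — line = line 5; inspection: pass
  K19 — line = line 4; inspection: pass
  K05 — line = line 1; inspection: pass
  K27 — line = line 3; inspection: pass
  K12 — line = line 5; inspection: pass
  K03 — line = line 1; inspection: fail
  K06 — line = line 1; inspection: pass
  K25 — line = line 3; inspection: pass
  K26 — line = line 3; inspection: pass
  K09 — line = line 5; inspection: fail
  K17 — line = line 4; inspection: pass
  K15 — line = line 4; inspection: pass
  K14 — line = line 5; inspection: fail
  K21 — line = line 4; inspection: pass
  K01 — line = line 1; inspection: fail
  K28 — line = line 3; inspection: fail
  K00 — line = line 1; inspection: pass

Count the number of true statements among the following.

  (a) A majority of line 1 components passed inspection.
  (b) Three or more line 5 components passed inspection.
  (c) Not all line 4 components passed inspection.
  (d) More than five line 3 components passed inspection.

(a) line 1: |A| = 9, |A ∩ B| = 4; needs |A ∩ B| > |A ∖ B| — false.
(b) line 5: |A| = 6, |A ∩ B| = 2; needs |A ∩ B| ≥ 3 — false.
(c) line 4: |A| = 9, |A ∩ B| = 9; needs A ⊄ B (|A ∖ B| ≥ 1) — false.
(d) line 3: |A| = 7, |A ∩ B| = 5; needs |A ∩ B| > 5 — false.

0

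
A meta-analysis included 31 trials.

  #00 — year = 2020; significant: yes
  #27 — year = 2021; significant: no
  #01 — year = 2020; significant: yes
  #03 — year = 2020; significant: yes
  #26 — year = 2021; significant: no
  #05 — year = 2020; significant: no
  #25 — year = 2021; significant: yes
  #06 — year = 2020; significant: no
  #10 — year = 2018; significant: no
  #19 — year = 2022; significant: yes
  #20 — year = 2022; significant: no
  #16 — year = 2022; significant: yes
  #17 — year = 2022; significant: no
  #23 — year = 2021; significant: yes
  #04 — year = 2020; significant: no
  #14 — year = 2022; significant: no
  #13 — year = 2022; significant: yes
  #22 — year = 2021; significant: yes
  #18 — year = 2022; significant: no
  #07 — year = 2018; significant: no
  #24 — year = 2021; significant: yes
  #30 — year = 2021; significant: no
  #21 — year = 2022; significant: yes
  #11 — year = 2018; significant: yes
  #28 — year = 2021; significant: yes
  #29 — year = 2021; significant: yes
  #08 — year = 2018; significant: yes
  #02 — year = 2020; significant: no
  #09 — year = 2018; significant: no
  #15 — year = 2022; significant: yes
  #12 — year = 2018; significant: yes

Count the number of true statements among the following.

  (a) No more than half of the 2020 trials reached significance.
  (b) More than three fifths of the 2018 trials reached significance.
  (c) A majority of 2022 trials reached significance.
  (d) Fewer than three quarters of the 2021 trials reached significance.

(a) 2020: |A| = 7, |A ∩ B| = 3; needs |A ∩ B| ≤ |A ∖ B| — true.
(b) 2018: |A| = 6, |A ∩ B| = 3; needs |A ∩ B| / |A| > 3/5 — false.
(c) 2022: |A| = 9, |A ∩ B| = 5; needs |A ∩ B| > |A ∖ B| — true.
(d) 2021: |A| = 9, |A ∩ B| = 6; needs |A ∩ B| / |A| < 3/4 — true.

3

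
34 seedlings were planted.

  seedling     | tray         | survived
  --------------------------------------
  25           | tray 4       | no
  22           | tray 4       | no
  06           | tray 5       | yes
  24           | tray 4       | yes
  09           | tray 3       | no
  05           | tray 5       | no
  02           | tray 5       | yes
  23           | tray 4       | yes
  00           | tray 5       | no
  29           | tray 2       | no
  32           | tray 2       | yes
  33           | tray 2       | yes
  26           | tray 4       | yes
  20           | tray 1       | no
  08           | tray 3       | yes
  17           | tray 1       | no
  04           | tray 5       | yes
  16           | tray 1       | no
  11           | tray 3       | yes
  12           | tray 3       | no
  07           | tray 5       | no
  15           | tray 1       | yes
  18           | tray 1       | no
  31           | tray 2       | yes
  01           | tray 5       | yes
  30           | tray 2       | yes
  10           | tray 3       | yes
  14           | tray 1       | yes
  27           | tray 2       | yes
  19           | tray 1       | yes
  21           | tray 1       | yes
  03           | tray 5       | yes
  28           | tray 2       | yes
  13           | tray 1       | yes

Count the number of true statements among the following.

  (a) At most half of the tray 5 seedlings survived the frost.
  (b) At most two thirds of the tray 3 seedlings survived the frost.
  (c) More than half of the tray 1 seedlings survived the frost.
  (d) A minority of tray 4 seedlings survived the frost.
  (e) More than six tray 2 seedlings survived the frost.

(a) tray 5: |A| = 8, |A ∩ B| = 5; needs |A ∩ B| ≤ |A ∖ B| — false.
(b) tray 3: |A| = 5, |A ∩ B| = 3; needs |A ∩ B| / |A| ≤ 2/3 — true.
(c) tray 1: |A| = 9, |A ∩ B| = 5; needs |A ∩ B| > |A ∖ B| — true.
(d) tray 4: |A| = 5, |A ∩ B| = 3; needs |A ∩ B| < |A ∖ B| — false.
(e) tray 2: |A| = 7, |A ∩ B| = 6; needs |A ∩ B| > 6 — false.

2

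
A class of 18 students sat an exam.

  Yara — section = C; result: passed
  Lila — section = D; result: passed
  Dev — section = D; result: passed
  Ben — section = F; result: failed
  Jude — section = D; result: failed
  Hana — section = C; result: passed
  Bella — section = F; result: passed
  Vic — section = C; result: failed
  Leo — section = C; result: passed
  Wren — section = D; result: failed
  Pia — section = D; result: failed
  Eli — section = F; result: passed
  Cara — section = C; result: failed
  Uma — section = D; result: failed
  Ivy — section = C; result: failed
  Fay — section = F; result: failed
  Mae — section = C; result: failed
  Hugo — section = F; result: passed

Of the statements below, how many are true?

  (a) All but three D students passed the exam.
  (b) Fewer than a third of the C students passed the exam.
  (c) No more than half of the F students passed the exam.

0

(a) D: |A| = 6, |A ∩ B| = 2; needs |A ∖ B| = 3 — false.
(b) C: |A| = 7, |A ∩ B| = 3; needs |A ∩ B| / |A| < 1/3 — false.
(c) F: |A| = 5, |A ∩ B| = 3; needs |A ∩ B| ≤ |A ∖ B| — false.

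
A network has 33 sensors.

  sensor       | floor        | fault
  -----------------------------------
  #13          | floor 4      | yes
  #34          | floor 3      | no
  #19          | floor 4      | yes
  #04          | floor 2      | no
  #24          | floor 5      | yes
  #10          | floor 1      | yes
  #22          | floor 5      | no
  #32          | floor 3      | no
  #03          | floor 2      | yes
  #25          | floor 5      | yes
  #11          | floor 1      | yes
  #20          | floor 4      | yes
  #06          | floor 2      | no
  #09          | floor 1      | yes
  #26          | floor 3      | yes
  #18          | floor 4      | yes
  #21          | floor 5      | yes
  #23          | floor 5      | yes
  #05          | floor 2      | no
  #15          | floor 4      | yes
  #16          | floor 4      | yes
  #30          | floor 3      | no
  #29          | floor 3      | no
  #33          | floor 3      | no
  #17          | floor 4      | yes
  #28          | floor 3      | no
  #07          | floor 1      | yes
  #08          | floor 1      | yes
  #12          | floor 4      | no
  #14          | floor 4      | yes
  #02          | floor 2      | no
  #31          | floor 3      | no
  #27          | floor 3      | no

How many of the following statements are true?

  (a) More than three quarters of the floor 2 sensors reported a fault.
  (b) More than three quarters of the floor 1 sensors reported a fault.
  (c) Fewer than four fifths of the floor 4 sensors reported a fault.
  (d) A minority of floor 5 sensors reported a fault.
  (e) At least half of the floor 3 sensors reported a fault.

1

(a) floor 2: |A| = 5, |A ∩ B| = 1; needs |A ∩ B| / |A| > 3/4 — false.
(b) floor 1: |A| = 5, |A ∩ B| = 5; needs |A ∩ B| / |A| > 3/4 — true.
(c) floor 4: |A| = 9, |A ∩ B| = 8; needs |A ∩ B| / |A| < 4/5 — false.
(d) floor 5: |A| = 5, |A ∩ B| = 4; needs |A ∩ B| < |A ∖ B| — false.
(e) floor 3: |A| = 9, |A ∩ B| = 1; needs |A ∩ B| ≥ |A ∖ B| — false.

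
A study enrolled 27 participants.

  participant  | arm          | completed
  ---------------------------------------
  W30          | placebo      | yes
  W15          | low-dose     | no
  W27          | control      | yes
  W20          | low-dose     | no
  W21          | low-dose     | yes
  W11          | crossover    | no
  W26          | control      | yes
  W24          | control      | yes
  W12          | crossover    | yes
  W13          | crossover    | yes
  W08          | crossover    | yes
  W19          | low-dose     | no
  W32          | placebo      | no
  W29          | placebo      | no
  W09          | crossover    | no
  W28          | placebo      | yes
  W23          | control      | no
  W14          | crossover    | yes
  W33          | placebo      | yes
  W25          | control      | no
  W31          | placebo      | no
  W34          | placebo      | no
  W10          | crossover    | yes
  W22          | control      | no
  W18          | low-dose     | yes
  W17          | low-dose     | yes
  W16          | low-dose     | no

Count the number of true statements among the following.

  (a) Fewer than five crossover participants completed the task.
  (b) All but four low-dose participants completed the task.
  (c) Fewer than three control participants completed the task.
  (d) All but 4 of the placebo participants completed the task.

2

(a) crossover: |A| = 7, |A ∩ B| = 5; needs |A ∩ B| < 5 — false.
(b) low-dose: |A| = 7, |A ∩ B| = 3; needs |A ∖ B| = 4 — true.
(c) control: |A| = 6, |A ∩ B| = 3; needs |A ∩ B| < 3 — false.
(d) placebo: |A| = 7, |A ∩ B| = 3; needs |A ∖ B| = 4 — true.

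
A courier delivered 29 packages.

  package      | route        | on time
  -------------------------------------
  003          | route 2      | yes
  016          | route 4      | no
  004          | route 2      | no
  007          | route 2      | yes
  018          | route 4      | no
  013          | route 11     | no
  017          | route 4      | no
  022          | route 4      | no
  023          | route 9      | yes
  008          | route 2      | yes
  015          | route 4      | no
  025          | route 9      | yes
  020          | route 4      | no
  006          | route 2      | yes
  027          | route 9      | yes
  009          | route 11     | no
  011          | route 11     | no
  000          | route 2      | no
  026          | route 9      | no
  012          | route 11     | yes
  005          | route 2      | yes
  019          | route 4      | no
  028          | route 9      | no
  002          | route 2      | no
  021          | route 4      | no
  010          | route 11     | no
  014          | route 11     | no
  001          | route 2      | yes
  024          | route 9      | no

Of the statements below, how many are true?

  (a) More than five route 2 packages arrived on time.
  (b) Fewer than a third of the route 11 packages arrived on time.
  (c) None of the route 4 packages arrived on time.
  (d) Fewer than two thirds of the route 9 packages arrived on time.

4

(a) route 2: |A| = 9, |A ∩ B| = 6; needs |A ∩ B| > 5 — true.
(b) route 11: |A| = 6, |A ∩ B| = 1; needs |A ∩ B| / |A| < 1/3 — true.
(c) route 4: |A| = 8, |A ∩ B| = 0; needs A ∩ B = ∅ (|A ∩ B| = 0) — true.
(d) route 9: |A| = 6, |A ∩ B| = 3; needs |A ∩ B| / |A| < 2/3 — true.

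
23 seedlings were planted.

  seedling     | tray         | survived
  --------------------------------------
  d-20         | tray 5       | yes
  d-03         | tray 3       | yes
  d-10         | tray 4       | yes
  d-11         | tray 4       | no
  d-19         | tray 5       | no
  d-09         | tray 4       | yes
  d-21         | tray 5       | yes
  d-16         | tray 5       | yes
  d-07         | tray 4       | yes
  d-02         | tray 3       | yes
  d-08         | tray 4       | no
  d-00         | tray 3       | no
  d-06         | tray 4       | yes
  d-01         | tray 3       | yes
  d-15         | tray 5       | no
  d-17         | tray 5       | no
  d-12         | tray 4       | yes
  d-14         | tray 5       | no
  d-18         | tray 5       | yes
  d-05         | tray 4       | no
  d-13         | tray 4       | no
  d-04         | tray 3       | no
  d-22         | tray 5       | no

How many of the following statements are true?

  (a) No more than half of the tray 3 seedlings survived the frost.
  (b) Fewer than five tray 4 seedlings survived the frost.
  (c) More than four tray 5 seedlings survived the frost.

0

(a) tray 3: |A| = 5, |A ∩ B| = 3; needs |A ∩ B| ≤ |A ∖ B| — false.
(b) tray 4: |A| = 9, |A ∩ B| = 5; needs |A ∩ B| < 5 — false.
(c) tray 5: |A| = 9, |A ∩ B| = 4; needs |A ∩ B| > 4 — false.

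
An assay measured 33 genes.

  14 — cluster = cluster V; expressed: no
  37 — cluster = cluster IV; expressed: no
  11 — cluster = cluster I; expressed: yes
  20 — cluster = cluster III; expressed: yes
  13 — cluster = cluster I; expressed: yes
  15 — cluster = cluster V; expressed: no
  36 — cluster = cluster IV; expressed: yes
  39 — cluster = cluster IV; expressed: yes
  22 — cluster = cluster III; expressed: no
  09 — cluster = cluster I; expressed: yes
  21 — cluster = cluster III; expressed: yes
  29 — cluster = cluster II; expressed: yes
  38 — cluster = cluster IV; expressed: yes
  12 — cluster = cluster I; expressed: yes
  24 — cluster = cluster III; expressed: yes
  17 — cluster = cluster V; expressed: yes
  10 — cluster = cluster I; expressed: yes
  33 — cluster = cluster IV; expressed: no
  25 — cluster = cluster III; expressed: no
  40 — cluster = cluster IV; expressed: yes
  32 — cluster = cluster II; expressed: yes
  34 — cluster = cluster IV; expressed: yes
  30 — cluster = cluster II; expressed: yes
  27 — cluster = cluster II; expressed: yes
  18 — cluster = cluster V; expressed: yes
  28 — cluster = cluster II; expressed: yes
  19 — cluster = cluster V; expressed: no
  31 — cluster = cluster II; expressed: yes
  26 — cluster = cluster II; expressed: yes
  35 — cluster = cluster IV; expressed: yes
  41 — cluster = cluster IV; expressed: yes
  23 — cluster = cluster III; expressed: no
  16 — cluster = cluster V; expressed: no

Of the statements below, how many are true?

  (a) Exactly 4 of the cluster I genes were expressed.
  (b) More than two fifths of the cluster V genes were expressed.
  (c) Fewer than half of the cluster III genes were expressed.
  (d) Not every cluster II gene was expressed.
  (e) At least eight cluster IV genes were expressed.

0

(a) cluster I: |A| = 5, |A ∩ B| = 5; needs |A ∩ B| = 4 — false.
(b) cluster V: |A| = 6, |A ∩ B| = 2; needs |A ∩ B| / |A| > 2/5 — false.
(c) cluster III: |A| = 6, |A ∩ B| = 3; needs |A ∩ B| < |A ∖ B| — false.
(d) cluster II: |A| = 7, |A ∩ B| = 7; needs A ⊄ B (|A ∖ B| ≥ 1) — false.
(e) cluster IV: |A| = 9, |A ∩ B| = 7; needs |A ∩ B| ≥ 8 — false.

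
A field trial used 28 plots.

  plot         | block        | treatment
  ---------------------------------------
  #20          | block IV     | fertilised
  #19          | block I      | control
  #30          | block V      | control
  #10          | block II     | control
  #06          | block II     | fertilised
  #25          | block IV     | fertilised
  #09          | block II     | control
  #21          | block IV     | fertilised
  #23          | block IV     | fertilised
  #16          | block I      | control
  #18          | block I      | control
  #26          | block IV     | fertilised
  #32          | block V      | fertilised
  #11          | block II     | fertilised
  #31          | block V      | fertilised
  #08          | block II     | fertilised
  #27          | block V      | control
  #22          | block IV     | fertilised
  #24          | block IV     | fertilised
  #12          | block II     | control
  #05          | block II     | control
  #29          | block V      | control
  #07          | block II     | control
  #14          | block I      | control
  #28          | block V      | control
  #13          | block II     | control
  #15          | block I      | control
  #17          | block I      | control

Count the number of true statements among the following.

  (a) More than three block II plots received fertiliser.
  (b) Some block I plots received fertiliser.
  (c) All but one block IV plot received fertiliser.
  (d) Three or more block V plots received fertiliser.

0

(a) block II: |A| = 9, |A ∩ B| = 3; needs |A ∩ B| > 3 — false.
(b) block I: |A| = 6, |A ∩ B| = 0; needs A ∩ B ≠ ∅ (|A ∩ B| ≥ 1) — false.
(c) block IV: |A| = 7, |A ∩ B| = 7; needs |A ∖ B| = 1 — false.
(d) block V: |A| = 6, |A ∩ B| = 2; needs |A ∩ B| ≥ 3 — false.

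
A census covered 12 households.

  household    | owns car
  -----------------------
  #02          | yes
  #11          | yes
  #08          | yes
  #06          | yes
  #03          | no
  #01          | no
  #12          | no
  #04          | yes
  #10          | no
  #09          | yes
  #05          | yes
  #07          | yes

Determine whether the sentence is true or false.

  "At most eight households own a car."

True

Truth condition: |A ∩ B| ≤ 8.
A (the restrictor) = {#02, #11, #08, #06, #03, #01, #12, #04, #10, #09, #05, #07}, |A| = 12.
A ∩ B = {#02, #11, #08, #06, #04, #09, #05, #07}, so |A ∩ B| = 8.
|A ∩ B| = 8, so the statement is true.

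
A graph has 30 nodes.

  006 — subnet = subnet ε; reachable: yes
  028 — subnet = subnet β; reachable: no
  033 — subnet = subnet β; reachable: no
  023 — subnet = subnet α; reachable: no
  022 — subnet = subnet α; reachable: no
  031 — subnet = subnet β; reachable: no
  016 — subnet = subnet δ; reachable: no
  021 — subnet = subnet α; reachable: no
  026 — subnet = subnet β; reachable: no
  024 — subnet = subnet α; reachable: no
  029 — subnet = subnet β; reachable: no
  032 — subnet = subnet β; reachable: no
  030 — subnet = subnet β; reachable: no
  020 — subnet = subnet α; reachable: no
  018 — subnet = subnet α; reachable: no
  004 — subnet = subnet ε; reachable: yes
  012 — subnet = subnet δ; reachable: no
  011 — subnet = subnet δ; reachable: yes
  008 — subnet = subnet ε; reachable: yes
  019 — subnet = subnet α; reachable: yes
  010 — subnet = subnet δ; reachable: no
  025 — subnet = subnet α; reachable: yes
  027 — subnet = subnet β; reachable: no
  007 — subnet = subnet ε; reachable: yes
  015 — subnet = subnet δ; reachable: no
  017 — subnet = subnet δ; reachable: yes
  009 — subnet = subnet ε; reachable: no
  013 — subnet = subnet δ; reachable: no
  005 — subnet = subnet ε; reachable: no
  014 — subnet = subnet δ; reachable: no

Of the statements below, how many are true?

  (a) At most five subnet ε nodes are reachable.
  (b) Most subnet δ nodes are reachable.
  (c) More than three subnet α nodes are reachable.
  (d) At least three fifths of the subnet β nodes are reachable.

(a) subnet ε: |A| = 6, |A ∩ B| = 4; needs |A ∩ B| ≤ 5 — true.
(b) subnet δ: |A| = 8, |A ∩ B| = 2; needs |A ∩ B| > |A ∖ B| — false.
(c) subnet α: |A| = 8, |A ∩ B| = 2; needs |A ∩ B| > 3 — false.
(d) subnet β: |A| = 8, |A ∩ B| = 0; needs |A ∩ B| / |A| ≥ 3/5 — false.

1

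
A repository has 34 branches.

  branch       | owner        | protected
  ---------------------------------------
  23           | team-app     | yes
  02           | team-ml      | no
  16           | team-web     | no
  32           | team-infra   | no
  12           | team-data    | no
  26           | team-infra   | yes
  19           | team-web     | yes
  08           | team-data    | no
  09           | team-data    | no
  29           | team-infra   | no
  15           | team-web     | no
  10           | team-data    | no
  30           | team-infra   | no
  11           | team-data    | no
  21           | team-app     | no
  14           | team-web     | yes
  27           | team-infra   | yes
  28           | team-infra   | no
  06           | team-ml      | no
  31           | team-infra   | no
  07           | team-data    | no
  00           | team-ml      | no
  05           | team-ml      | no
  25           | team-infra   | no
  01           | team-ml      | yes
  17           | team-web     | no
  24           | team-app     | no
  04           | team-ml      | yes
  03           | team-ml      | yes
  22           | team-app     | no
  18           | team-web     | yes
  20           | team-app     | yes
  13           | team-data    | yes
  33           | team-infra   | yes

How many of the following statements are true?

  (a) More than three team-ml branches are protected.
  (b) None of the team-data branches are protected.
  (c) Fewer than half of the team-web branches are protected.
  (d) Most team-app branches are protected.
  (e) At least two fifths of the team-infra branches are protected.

0

(a) team-ml: |A| = 7, |A ∩ B| = 3; needs |A ∩ B| > 3 — false.
(b) team-data: |A| = 7, |A ∩ B| = 1; needs A ∩ B = ∅ (|A ∩ B| = 0) — false.
(c) team-web: |A| = 6, |A ∩ B| = 3; needs |A ∩ B| < |A ∖ B| — false.
(d) team-app: |A| = 5, |A ∩ B| = 2; needs |A ∩ B| > |A ∖ B| — false.
(e) team-infra: |A| = 9, |A ∩ B| = 3; needs |A ∩ B| / |A| ≥ 2/5 — false.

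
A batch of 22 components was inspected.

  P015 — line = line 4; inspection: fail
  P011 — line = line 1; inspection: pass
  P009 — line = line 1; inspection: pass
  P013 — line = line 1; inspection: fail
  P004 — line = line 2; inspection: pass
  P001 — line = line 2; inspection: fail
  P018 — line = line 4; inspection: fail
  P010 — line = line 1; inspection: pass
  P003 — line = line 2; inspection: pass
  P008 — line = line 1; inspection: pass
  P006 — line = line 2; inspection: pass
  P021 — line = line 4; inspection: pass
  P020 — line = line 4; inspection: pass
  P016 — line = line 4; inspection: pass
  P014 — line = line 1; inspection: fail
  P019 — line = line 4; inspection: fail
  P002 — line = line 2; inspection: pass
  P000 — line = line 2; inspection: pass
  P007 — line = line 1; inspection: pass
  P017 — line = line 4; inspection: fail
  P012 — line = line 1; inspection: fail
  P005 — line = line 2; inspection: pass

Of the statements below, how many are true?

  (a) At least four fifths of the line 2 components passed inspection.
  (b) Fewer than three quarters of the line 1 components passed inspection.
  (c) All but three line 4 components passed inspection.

(a) line 2: |A| = 7, |A ∩ B| = 6; needs |A ∩ B| / |A| ≥ 4/5 — true.
(b) line 1: |A| = 8, |A ∩ B| = 5; needs |A ∩ B| / |A| < 3/4 — true.
(c) line 4: |A| = 7, |A ∩ B| = 3; needs |A ∖ B| = 3 — false.

2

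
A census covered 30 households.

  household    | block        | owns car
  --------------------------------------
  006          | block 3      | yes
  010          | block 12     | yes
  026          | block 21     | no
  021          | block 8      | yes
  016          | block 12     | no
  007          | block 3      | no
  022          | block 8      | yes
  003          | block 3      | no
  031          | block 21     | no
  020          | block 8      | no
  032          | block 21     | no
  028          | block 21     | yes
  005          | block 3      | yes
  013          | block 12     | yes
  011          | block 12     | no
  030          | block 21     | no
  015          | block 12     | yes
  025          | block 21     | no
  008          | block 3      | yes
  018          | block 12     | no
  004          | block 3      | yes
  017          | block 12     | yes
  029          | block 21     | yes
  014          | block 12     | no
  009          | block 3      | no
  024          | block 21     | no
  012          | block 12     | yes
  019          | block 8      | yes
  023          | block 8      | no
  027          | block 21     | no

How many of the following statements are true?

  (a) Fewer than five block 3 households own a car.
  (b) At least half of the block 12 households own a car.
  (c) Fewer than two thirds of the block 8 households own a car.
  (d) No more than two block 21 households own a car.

(a) block 3: |A| = 7, |A ∩ B| = 4; needs |A ∩ B| < 5 — true.
(b) block 12: |A| = 9, |A ∩ B| = 5; needs |A ∩ B| ≥ |A ∖ B| — true.
(c) block 8: |A| = 5, |A ∩ B| = 3; needs |A ∩ B| / |A| < 2/3 — true.
(d) block 21: |A| = 9, |A ∩ B| = 2; needs |A ∩ B| ≤ 2 — true.

4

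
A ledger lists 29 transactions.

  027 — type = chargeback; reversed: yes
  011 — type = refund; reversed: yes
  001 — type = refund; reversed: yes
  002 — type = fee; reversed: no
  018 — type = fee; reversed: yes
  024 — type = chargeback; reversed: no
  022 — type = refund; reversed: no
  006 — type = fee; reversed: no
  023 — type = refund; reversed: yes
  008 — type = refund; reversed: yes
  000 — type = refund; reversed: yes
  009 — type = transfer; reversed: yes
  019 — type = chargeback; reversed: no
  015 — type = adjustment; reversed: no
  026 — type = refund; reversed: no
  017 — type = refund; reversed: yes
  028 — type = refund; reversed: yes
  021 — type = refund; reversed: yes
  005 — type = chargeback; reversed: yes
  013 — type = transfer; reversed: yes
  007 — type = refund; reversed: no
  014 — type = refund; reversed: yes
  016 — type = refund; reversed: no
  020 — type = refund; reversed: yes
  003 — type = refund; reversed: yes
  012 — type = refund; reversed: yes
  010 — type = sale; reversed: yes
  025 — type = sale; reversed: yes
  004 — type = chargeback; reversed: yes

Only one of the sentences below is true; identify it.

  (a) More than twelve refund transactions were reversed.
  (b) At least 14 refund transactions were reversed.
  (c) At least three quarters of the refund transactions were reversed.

(c)

|A| = 16, |A ∩ B| = 12, |A ∖ B| = 4.
(a) requires |A ∩ B| > 12: false.
(b) requires |A ∩ B| ≥ 14: false.
(c) requires |A ∩ B| / |A| ≥ 3/4: true.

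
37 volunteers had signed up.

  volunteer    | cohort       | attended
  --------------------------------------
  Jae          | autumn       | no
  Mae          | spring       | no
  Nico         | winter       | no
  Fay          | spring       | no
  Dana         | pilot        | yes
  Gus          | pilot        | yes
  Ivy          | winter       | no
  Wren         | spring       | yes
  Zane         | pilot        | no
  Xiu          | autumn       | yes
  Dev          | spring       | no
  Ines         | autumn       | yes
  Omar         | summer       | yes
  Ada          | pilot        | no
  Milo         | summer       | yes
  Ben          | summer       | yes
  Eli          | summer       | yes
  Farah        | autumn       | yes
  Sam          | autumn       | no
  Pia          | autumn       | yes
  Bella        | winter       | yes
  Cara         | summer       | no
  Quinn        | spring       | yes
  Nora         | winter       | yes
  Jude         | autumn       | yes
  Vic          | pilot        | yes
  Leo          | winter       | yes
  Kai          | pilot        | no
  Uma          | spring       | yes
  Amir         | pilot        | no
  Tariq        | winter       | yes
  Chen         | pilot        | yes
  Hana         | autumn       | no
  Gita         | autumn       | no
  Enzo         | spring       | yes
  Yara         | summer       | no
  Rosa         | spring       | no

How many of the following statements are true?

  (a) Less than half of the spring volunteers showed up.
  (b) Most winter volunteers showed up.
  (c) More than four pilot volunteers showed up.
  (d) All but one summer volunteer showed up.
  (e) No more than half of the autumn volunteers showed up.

1

(a) spring: |A| = 8, |A ∩ B| = 4; needs |A ∩ B| < |A ∖ B| — false.
(b) winter: |A| = 6, |A ∩ B| = 4; needs |A ∩ B| > |A ∖ B| — true.
(c) pilot: |A| = 8, |A ∩ B| = 4; needs |A ∩ B| > 4 — false.
(d) summer: |A| = 6, |A ∩ B| = 4; needs |A ∖ B| = 1 — false.
(e) autumn: |A| = 9, |A ∩ B| = 5; needs |A ∩ B| ≤ |A ∖ B| — false.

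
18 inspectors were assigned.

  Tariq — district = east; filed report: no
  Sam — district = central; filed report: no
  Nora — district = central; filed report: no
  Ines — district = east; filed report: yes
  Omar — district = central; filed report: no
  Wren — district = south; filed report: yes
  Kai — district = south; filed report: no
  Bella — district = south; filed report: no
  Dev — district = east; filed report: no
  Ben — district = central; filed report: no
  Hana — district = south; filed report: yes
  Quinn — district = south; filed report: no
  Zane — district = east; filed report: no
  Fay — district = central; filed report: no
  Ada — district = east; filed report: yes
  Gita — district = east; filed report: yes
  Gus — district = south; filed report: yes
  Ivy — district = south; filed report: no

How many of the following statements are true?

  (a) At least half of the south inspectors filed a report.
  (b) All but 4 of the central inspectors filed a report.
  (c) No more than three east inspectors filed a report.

(a) south: |A| = 7, |A ∩ B| = 3; needs |A ∩ B| ≥ |A ∖ B| — false.
(b) central: |A| = 5, |A ∩ B| = 0; needs |A ∖ B| = 4 — false.
(c) east: |A| = 6, |A ∩ B| = 3; needs |A ∩ B| ≤ 3 — true.

1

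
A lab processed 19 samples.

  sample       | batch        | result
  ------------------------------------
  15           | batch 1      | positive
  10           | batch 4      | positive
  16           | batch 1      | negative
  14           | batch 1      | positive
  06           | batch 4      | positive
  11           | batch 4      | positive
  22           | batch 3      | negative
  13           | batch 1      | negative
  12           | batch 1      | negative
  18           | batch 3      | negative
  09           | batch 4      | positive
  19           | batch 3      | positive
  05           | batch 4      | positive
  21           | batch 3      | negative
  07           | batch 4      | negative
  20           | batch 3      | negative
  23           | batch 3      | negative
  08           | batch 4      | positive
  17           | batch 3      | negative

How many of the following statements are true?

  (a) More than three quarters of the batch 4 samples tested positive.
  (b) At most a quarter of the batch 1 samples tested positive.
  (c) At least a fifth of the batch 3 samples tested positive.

(a) batch 4: |A| = 7, |A ∩ B| = 6; needs |A ∩ B| / |A| > 3/4 — true.
(b) batch 1: |A| = 5, |A ∩ B| = 2; needs |A ∩ B| / |A| ≤ 1/4 — false.
(c) batch 3: |A| = 7, |A ∩ B| = 1; needs |A ∩ B| / |A| ≥ 1/5 — false.

1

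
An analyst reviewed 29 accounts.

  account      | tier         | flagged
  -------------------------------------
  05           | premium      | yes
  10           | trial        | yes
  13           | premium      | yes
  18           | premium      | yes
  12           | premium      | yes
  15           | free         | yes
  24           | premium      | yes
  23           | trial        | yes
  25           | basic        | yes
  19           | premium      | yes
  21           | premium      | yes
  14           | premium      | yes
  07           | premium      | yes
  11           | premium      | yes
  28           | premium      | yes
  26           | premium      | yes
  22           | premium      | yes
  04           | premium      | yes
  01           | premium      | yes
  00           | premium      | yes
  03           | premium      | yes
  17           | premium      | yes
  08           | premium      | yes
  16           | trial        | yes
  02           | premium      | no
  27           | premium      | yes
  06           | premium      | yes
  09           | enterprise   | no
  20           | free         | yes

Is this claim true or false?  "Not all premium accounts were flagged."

True

Truth condition: A ⊄ B (|A ∖ B| ≥ 1).
|A| = 22, |A ∩ B| = 21, |A ∖ B| = 1.
So the statement is true.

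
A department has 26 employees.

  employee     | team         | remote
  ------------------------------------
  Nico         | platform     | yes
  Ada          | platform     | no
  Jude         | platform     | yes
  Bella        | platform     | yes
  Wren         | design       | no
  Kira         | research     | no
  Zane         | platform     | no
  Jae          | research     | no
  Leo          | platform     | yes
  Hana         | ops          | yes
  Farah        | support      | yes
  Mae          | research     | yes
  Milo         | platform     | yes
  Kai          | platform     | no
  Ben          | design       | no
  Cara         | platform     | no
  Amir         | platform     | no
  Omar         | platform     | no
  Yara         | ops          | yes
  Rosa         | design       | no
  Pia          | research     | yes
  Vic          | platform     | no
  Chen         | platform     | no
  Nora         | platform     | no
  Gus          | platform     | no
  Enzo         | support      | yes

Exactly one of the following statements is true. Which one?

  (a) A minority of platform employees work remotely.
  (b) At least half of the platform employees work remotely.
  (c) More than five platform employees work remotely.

|A| = 15, |A ∩ B| = 5, |A ∖ B| = 10.
(a) requires |A ∩ B| < |A ∖ B|: true.
(b) requires |A ∩ B| ≥ |A ∖ B|: false.
(c) requires |A ∩ B| > 5: false.

(a)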